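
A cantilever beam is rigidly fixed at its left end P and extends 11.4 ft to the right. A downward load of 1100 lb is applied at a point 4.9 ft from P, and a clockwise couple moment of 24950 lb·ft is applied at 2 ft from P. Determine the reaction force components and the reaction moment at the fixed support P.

P_x = 0, P_y = 1100 lb, M_P = 30340 lb·ft

ΣF_x = 0: P_x = 0.
ΣF_y = 0: P_y − 1100 = 0 → P_y = 1100 lb.
ΣM about P: M_P − 1100·4.9 − 24950 = 0 → M_P = 30340 lb·ft.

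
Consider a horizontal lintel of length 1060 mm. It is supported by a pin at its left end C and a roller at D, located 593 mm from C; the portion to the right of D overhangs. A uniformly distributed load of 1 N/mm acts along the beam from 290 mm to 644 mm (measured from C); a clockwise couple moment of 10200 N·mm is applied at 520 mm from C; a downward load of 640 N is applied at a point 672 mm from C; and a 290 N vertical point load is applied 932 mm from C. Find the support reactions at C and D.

Resultant of the distributed load: 1 × 354 = 354 N at 467 mm from C.
Moments about C: D_y·593 − (1·354)·467 − 10200 − 640·672 − 290·932 = 0 → D_y = 875878/593 = 1477.03 ≈ 1477 N.
ΣF_y = 0: C_y + 1477.03 − 1·354 − 640 − 290 = 0 → C_y = -193.0 N.
ΣF_x = 0: no horizontal applied forces, so C_x = 0.

C_x = 0, C_y = -193.0 N, D_y = 1477 N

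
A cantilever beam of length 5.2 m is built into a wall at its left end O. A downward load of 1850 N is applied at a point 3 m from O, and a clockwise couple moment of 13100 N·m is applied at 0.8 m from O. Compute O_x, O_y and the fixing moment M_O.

ΣF_x = 0: O_x = 0.
ΣF_y = 0: O_y − 1850 = 0 → O_y = 1850 N.
ΣM about O: M_O − 1850·3 − 13100 = 0 → M_O = 18650 N·m.

O_x = 0, O_y = 1850 N, M_O = 18650 N·m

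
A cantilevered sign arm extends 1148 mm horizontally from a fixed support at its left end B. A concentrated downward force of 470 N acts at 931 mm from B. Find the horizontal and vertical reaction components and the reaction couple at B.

ΣF_x = 0: B_x = 0.
ΣF_y = 0: B_y − 470 = 0 → B_y = 470.0 N.
ΣM about B: M_B − 470·931 = 0 → M_B = 437600 N·mm.

B_x = 0, B_y = 470.0 N, M_B = 437600 N·mm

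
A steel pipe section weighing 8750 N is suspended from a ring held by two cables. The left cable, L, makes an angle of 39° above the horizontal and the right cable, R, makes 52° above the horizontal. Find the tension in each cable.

ΣF_x = 0: −T_L·cos39° + T_R·cos52° = 0 → T_R = 1.26229·T_L.
ΣF_y = 0: T_L·sin39° + T_R·sin52° = 8750.
Substitute: T_L·(0.62932 + 1.26229·0.788011) = 8750 → T_L = 5387.87 ≈ 5388 N.
Then T_R = 1.26229 × 5387.87 = 6801 N.

T_L = 5388 N, T_R = 6801 N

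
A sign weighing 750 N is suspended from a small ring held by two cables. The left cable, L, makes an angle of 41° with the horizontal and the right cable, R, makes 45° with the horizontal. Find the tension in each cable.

T_L = 531.6 N, T_R = 567.4 N

ΣF_x = 0: −T_L·cos41° + T_R·cos45° = 0 → T_R = 1.06732·T_L.
ΣF_y = 0: T_L·sin41° + T_R·sin45° = 750.
Substitute: T_L·(0.656059 + 1.06732·0.707107) = 750 → T_L = 531.625 ≈ 531.6 N.
Then T_R = 1.06732 × 531.625 = 567.4 N.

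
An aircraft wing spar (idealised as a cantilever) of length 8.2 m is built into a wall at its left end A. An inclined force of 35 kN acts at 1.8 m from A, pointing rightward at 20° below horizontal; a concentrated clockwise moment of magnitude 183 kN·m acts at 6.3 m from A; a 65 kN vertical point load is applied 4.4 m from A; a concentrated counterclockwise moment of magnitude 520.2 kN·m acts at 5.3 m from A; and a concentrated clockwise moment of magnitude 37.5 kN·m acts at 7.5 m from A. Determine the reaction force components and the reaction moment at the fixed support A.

A_x = -32.89 kN, A_y = 76.97 kN, M_A = 7.847 kN·m

ΣF_x = 0: A_x + 35·cos20° = 0 → A_x = -32.89 kN.
ΣF_y = 0: A_y − 35·sin20° − 65 = 0 → A_y = 76.97 kN.
ΣM about A: M_A − 35·sin20°·1.8 − 183 − 65·4.4 + 520.2 − 37.5 = 0 → M_A = 7.847 kN·m.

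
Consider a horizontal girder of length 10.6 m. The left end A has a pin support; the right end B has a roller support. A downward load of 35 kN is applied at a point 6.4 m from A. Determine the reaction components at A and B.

Taking moments about A: B_y·10.6 − 35·6.4 = 0 → B_y = 224/10.6 = 21.1321 ≈ 21.13 kN.
ΣF_y = 0: A_y + 21.1321 − 35 = 0 → A_y = 13.87 kN.
ΣF_x = 0: no horizontal applied forces, so A_x = 0.

A_x = 0, A_y = 13.87 kN, B_y = 21.13 kN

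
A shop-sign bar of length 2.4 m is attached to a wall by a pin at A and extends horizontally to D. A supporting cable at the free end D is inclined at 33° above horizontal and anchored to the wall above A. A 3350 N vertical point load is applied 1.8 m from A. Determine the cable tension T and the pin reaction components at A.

T = 4613 N, A_x = 3869 N, A_y = 837.5 N

ΣM about A: T·sin33°·2.4 − 3350·1.8 = 0 → T = 6030/(2.4·0.544639) = 4613.15 ≈ 4613 N.
ΣF_x = 0: A_x − T·cos33° = 0 → A_x = 4613.15 × 0.838671 = 3869 N.
ΣF_y = 0: A_y + T·sin33° − 3350 = 0 → A_y = 3350 − 4613.15 × 0.544639 = 837.5 N.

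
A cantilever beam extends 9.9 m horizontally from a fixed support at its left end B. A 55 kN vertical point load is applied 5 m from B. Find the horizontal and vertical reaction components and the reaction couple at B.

ΣF_x = 0: B_x = 0.
ΣF_y = 0: B_y − 55 = 0 → B_y = 55.00 kN.
ΣM about B: M_B − 55·5 = 0 → M_B = 275.0 kN·m.

B_x = 0, B_y = 55.00 kN, M_B = 275.0 kN·m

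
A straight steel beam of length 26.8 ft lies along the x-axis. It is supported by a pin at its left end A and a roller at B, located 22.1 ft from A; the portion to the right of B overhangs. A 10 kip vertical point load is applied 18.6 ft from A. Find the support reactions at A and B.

ΣM about A: B_y·22.1 − 10·18.6 = 0 → B_y = 186/22.1 = 8.41629 ≈ 8.416 kip.
ΣF_y = 0: A_y + 8.41629 − 10 = 0 → A_y = 1.584 kip.
ΣF_x = 0: no horizontal applied forces, so A_x = 0.

A_x = 0, A_y = 1.584 kip, B_y = 8.416 kip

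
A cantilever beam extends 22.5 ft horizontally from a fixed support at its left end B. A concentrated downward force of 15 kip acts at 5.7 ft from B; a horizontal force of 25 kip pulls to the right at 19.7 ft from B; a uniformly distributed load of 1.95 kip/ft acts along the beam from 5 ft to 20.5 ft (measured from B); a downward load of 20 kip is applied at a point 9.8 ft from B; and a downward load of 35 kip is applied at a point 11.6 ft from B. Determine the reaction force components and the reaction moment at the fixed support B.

B_x = -25.00 kip, B_y = 100.2 kip, M_B = 1073 kip·ft

Resultant of the distributed load: 1.95 × 15.5 = 30.225 kip at 12.75 ft from B.
ΣF_x = 0: B_x + 25 = 0 → B_x = -25.00 kip.
ΣF_y = 0: B_y − 15 − 1.95·15.5 − 20 − 35 = 0 → B_y = 100.2 kip.
ΣM about B: M_B − 15·5.7 − (1.95·15.5)·12.75 − 20·9.8 − 35·11.6 = 0 → M_B = 1073 kip·ft.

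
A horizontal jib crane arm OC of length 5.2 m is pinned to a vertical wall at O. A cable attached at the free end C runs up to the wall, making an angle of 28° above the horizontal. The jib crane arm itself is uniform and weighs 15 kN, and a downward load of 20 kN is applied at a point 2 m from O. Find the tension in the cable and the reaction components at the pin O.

ΣM about O: T·sin28°·5.2 − 15·2.6 − 20·2 = 0 → T = 79/(5.2·0.469472) = 32.3604 ≈ 32.36 kN.
ΣF_x = 0: O_x − T·cos28° = 0 → O_x = 32.3604 × 0.882948 = 28.57 kN.
ΣF_y = 0: O_y + T·sin28° − 15 − 20 = 0 → O_y = 35 − 32.3604 × 0.469472 = 19.81 kN.

T = 32.36 kN, O_x = 28.57 kN, O_y = 19.81 kN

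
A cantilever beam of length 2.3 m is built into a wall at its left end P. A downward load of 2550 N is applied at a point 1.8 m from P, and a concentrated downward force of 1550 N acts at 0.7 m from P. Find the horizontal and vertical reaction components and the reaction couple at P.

ΣF_x = 0: P_x = 0.
ΣF_y = 0: P_y − 2550 − 1550 = 0 → P_y = 4100 N.
ΣM about P: M_P − 2550·1.8 − 1550·0.7 = 0 → M_P = 5675 N·m.

P_x = 0, P_y = 4100 N, M_P = 5675 N·m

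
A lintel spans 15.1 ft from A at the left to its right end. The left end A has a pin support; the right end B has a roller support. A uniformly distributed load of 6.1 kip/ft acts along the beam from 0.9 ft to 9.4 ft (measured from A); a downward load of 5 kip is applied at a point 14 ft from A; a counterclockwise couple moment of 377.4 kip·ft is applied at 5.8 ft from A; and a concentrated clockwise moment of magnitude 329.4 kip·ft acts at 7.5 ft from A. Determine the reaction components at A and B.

A_x = 0, A_y = 37.71 kip, B_y = 19.14 kip

Resultant of the distributed load: 6.1 × 8.5 = 51.85 kip at 5.15 ft from A.
Taking moments about A: B_y·15.1 − (6.1·8.5)·5.15 − 5·14 + 377.4 − 329.4 = 0 → B_y = 289.0275/15.1 = 19.1409 ≈ 19.14 kip.
ΣF_y = 0: A_y + 19.1409 − 6.1·8.5 − 5 = 0 → A_y = 37.71 kip.
ΣF_x = 0: no horizontal applied forces, so A_x = 0.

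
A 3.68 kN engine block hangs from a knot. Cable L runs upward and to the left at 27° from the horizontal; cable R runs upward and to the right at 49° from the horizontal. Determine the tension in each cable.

T_L = 2.488 kN, T_R = 3.379 kN

ΣF_x = 0: −T_L·cos27° + T_R·cos49° = 0 → T_R = 1.35812·T_L.
ΣF_y = 0: T_L·sin27° + T_R·sin49° = 3.68.
Substitute: T_L·(0.45399 + 1.35812·0.75471) = 3.68 → T_L = 2.48821 ≈ 2.488 kN.
Then T_R = 1.35812 × 2.48821 = 3.379 kN.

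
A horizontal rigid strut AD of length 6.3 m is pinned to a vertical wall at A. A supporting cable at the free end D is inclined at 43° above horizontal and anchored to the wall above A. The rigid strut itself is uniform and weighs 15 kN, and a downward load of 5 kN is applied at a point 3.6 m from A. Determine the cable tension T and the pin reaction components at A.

ΣM about A: T·sin43°·6.3 − 15·3.15 − 5·3.6 = 0 → T = 65.25/(6.3·0.681998) = 15.1865 ≈ 15.19 kN.
ΣF_x = 0: A_x − T·cos43° = 0 → A_x = 15.1865 × 0.731354 = 11.11 kN.
ΣF_y = 0: A_y + T·sin43° − 15 − 5 = 0 → A_y = 20 − 15.1865 × 0.681998 = 9.643 kN.

T = 15.19 kN, A_x = 11.11 kN, A_y = 9.643 kN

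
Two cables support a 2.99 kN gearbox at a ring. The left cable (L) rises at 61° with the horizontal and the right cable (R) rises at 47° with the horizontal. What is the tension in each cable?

T_L = 2.144 kN, T_R = 1.524 kN

ΣF_x = 0: −T_L·cos61° + T_R·cos47° = 0 → T_R = 0.710866·T_L.
ΣF_y = 0: T_L·sin61° + T_R·sin47° = 2.99.
Substitute: T_L·(0.87462 + 0.710866·0.731354) = 2.99 → T_L = 2.14412 ≈ 2.144 kN.
Then T_R = 0.710866 × 2.14412 = 1.524 kN.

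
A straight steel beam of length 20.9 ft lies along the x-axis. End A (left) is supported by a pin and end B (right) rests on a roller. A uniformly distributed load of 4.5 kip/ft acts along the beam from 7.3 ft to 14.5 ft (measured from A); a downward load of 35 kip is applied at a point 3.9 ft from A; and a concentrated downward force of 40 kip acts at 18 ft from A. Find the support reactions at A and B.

A_x = 0, A_y = 49.52 kip, B_y = 57.88 kip

Resultant of the distributed load: 4.5 × 7.2 = 32.4 kip at 10.9 ft from A.
ΣM about A: B_y·20.9 − (4.5·7.2)·10.9 − 35·3.9 − 40·18 = 0 → B_y = 1209.66/20.9 = 57.8785 ≈ 57.88 kip.
ΣF_y = 0: A_y + 57.8785 − 4.5·7.2 − 35 − 40 = 0 → A_y = 49.52 kip.
ΣF_x = 0: no horizontal applied forces, so A_x = 0.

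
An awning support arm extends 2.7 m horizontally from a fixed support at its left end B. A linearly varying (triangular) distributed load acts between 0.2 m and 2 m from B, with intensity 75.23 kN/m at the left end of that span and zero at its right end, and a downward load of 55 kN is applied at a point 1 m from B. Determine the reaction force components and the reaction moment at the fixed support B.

Resultant of the triangular load: ½ × 75.23 × 1.8 = 67.707 kN, acting at 0.8 m from B (one-third of the span from the peak).
ΣF_x = 0: B_x = 0.
ΣF_y = 0: B_y − ½·75.23·1.8 − 55 = 0 → B_y = 122.7 kN.
ΣM about B: M_B − (½·75.23·1.8)·0.8 − 55·1 = 0 → M_B = 109.2 kN·m.

B_x = 0, B_y = 122.7 kN, M_B = 109.2 kN·m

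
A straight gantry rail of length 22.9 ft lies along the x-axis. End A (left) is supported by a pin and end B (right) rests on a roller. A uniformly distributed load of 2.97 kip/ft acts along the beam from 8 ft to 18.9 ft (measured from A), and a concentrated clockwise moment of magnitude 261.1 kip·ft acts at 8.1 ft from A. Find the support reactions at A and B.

Resultant of the distributed load: 2.97 × 10.9 = 32.373 kip at 13.45 ft from A.
Taking moments about A: B_y·22.9 − (2.97·10.9)·13.45 − 261.1 = 0 → B_y = 696.51685/22.9 = 30.4156 ≈ 30.42 kip.
ΣF_y = 0: A_y + 30.4156 − 2.97·10.9 = 0 → A_y = 1.957 kip.
ΣF_x = 0: no horizontal applied forces, so A_x = 0.

A_x = 0, A_y = 1.957 kip, B_y = 30.42 kip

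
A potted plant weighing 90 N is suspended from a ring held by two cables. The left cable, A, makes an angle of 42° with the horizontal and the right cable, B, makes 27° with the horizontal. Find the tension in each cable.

T_A = 85.90 N, T_B = 71.64 N

ΣF_x = 0: −T_A·cos42° + T_B·cos27° = 0 → T_B = 0.834051·T_A.
ΣF_y = 0: T_A·sin42° + T_B·sin27° = 90.
Substitute: T_A·(0.669131 + 0.834051·0.45399) = 90 → T_A = 85.8957 ≈ 85.90 N.
Then T_B = 0.834051 × 85.8957 = 71.64 N.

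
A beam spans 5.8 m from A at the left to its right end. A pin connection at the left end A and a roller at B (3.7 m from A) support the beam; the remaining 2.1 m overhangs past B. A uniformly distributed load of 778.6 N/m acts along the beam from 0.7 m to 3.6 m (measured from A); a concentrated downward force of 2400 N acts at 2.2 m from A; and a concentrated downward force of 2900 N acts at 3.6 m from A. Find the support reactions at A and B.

A_x = 0, A_y = 1997 N, B_y = 5561 N

Resultant of the distributed load: 778.6 × 2.9 = 2257.94 N at 2.15 m from A.
ΣM about A: B_y·3.7 − (778.6·2.9)·2.15 − 2400·2.2 − 2900·3.6 = 0 → B_y = 20574.571/3.7 = 5560.69 ≈ 5561 N.
ΣF_y = 0: A_y + 5560.69 − 778.6·2.9 − 2400 − 2900 = 0 → A_y = 1997 N.
ΣF_x = 0: no horizontal applied forces, so A_x = 0.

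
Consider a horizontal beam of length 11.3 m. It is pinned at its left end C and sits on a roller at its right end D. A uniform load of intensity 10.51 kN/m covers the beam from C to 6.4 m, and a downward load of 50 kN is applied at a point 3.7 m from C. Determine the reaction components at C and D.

C_x = 0, C_y = 81.84 kN, D_y = 35.42 kN

Resultant of the distributed load: 10.51 × 6.4 = 67.264 kN at 3.2 m from C.
ΣM about C: D_y·11.3 − (10.51·6.4)·3.2 − 50·3.7 = 0 → D_y = 400.2448/11.3 = 35.4199 ≈ 35.42 kN.
ΣF_y = 0: C_y + 35.4199 − 10.51·6.4 − 50 = 0 → C_y = 81.84 kN.
ΣF_x = 0: no horizontal applied forces, so C_x = 0.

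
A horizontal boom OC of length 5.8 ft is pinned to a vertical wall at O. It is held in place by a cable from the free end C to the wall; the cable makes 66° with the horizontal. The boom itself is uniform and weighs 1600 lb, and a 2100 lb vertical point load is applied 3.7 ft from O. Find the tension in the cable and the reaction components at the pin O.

ΣM about O: T·sin66°·5.8 − 1600·2.9 − 2100·3.7 = 0 → T = 12410/(5.8·0.913545) = 2342.15 ≈ 2342 lb.
ΣF_x = 0: O_x − T·cos66° = 0 → O_x = 2342.15 × 0.406737 = 952.6 lb.
ΣF_y = 0: O_y + T·sin66° − 1600 − 2100 = 0 → O_y = 3700 − 2342.15 × 0.913545 = 1560 lb.

T = 2342 lb, O_x = 952.6 lb, O_y = 1560 lb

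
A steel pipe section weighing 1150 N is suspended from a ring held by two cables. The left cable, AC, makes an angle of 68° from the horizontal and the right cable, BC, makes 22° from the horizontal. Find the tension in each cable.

ΣF_x = 0: −T_AC·cos68° + T_BC·cos22° = 0 → T_BC = 0.404026·T_AC.
ΣF_y = 0: T_AC·sin68° + T_BC·sin22° = 1150.
Substitute: T_AC·(0.927184 + 0.404026·0.374607) = 1150 → T_AC = 1066.26 ≈ 1066 N.
Then T_BC = 0.404026 × 1066.26 = 430.8 N.

T_AC = 1066 N, T_BC = 430.8 N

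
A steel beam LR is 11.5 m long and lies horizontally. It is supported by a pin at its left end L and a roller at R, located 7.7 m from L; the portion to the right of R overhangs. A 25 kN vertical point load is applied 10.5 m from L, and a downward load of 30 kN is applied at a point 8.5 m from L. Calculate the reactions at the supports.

ΣM about L: R_y·7.7 − 25·10.5 − 30·8.5 = 0 → R_y = 517.5/7.7 = 67.2078 ≈ 67.21 kN.
ΣF_y = 0: L_y + 67.2078 − 25 − 30 = 0 → L_y = -12.21 kN.
ΣF_x = 0: no horizontal applied forces, so L_x = 0.

L_x = 0, L_y = -12.21 kN, R_y = 67.21 kN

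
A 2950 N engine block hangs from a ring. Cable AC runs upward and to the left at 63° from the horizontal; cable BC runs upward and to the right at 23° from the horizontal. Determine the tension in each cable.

ΣF_x = 0: −T_AC·cos63° + T_BC·cos23° = 0 → T_BC = 0.493197·T_AC.
ΣF_y = 0: T_AC·sin63° + T_BC·sin23° = 2950.
Substitute: T_AC·(0.891007 + 0.493197·0.390731) = 2950 → T_AC = 2722.12 ≈ 2722 N.
Then T_BC = 0.493197 × 2722.12 = 1343 N.

T_AC = 2722 N, T_BC = 1343 N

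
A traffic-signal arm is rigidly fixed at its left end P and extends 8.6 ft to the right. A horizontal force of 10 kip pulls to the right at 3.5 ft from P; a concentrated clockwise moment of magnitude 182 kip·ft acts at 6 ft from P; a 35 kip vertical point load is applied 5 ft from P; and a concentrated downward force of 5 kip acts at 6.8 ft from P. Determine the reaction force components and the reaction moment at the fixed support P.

ΣF_x = 0: P_x + 10 = 0 → P_x = -10.00 kip.
ΣF_y = 0: P_y − 35 − 5 = 0 → P_y = 40.00 kip.
ΣM about P: M_P − 182 − 35·5 − 5·6.8 = 0 → M_P = 391.0 kip·ft.

P_x = -10.00 kip, P_y = 40.00 kip, M_P = 391.0 kip·ft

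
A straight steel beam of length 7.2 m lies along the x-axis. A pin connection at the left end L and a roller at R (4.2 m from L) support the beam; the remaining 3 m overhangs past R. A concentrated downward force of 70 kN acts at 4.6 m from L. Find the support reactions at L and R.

ΣM about L: R_y·4.2 − 70·4.6 = 0 → R_y = 322/4.2 = 76.6667 ≈ 76.67 kN.
ΣF_y = 0: L_y + 76.6667 − 70 = 0 → L_y = -6.667 kN.
ΣF_x = 0: no horizontal applied forces, so L_x = 0.

L_x = 0, L_y = -6.667 kN, R_y = 76.67 kN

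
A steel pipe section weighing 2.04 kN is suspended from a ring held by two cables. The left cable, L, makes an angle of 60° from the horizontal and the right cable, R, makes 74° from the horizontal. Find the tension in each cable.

T_L = 0.7817 kN, T_R = 1.418 kN

ΣF_x = 0: −T_L·cos60° + T_R·cos74° = 0 → T_R = 1.81398·T_L.
ΣF_y = 0: T_L·sin60° + T_R·sin74° = 2.04.
Substitute: T_L·(0.866025 + 1.81398·0.961262) = 2.04 → T_L = 0.781689 ≈ 0.7817 kN.
Then T_R = 1.81398 × 0.781689 = 1.418 kN.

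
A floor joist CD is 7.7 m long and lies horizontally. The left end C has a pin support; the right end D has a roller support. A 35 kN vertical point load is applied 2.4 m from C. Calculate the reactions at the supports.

C_x = 0, C_y = 24.09 kN, D_y = 10.91 kN

ΣM about C: D_y·7.7 − 35·2.4 = 0 → D_y = 84/7.7 = 10.9091 ≈ 10.91 kN.
ΣF_y = 0: C_y + 10.9091 − 35 = 0 → C_y = 24.09 kN.
ΣF_x = 0: no horizontal applied forces, so C_x = 0.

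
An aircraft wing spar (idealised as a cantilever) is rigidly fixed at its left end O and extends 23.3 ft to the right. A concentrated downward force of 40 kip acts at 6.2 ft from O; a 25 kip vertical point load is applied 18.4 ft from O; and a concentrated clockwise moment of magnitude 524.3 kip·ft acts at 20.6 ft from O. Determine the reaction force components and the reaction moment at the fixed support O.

ΣF_x = 0: O_x = 0.
ΣF_y = 0: O_y − 40 − 25 = 0 → O_y = 65.00 kip.
ΣM about O: M_O − 40·6.2 − 25·18.4 − 524.3 = 0 → M_O = 1232 kip·ft.

O_x = 0, O_y = 65.00 kip, M_O = 1232 kip·ft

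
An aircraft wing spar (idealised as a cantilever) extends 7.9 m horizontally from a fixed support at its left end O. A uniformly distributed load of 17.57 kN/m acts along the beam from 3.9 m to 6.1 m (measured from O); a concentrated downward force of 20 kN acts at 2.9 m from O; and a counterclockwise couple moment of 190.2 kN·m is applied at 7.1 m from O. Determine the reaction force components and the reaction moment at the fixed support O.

Resultant of the distributed load: 17.57 × 2.2 = 38.654 kN at 5 m from O.
ΣF_x = 0: O_x = 0.
ΣF_y = 0: O_y − 17.57·2.2 − 20 = 0 → O_y = 58.65 kN.
ΣM about O: M_O − (17.57·2.2)·5 − 20·2.9 + 190.2 = 0 → M_O = 61.07 kN·m.

O_x = 0, O_y = 58.65 kN, M_O = 61.07 kN·m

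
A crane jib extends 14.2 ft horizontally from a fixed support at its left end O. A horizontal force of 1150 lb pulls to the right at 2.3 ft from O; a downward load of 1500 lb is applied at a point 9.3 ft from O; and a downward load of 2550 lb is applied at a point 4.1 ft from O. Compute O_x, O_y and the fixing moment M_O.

O_x = -1150 lb, O_y = 4050 lb, M_O = 24400 lb·ft

ΣF_x = 0: O_x + 1150 = 0 → O_x = -1150 lb.
ΣF_y = 0: O_y − 1500 − 2550 = 0 → O_y = 4050 lb.
ΣM about O: M_O − 1500·9.3 − 2550·4.1 = 0 → M_O = 24400 lb·ft.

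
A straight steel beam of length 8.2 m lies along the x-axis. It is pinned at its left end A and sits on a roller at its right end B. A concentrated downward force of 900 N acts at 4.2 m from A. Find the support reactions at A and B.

ΣM about A: B_y·8.2 − 900·4.2 = 0 → B_y = 3780/8.2 = 460.976 ≈ 461.0 N.
ΣF_y = 0: A_y + 460.976 − 900 = 0 → A_y = 439.0 N.
ΣF_x = 0: no horizontal applied forces, so A_x = 0.

A_x = 0, A_y = 439.0 N, B_y = 461.0 N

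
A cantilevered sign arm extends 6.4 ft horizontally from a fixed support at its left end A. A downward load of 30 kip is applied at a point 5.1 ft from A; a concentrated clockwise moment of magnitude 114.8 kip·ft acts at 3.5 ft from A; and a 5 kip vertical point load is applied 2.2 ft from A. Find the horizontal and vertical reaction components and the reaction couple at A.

ΣF_x = 0: A_x = 0.
ΣF_y = 0: A_y − 30 − 5 = 0 → A_y = 35.00 kip.
ΣM about A: M_A − 30·5.1 − 114.8 − 5·2.2 = 0 → M_A = 278.8 kip·ft.

A_x = 0, A_y = 35.00 kip, M_A = 278.8 kip·ft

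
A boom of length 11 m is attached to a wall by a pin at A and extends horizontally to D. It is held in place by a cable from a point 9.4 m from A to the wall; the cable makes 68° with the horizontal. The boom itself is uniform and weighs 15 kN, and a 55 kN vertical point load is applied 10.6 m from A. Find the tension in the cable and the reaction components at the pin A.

ΣM about A: T·sin68°·9.4 − 15·5.5 − 55·10.6 = 0 → T = 665.5/(9.4·0.927184) = 76.358 ≈ 76.36 kN.
ΣF_x = 0: A_x − T·cos68° = 0 → A_x = 76.358 × 0.374607 = 28.60 kN.
ΣF_y = 0: A_y + T·sin68° − 15 − 55 = 0 → A_y = 70 − 76.358 × 0.927184 = -0.7979 kN.

T = 76.36 kN, A_x = 28.60 kN, A_y = -0.7979 kN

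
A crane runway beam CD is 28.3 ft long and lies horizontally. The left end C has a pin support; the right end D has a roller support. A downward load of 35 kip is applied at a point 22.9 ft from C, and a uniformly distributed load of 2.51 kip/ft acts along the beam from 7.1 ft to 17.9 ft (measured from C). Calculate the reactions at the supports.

C_x = 0, C_y = 21.81 kip, D_y = 40.30 kip

Resultant of the distributed load: 2.51 × 10.8 = 27.108 kip at 12.5 ft from C.
ΣM about C: D_y·28.3 − 35·22.9 − (2.51·10.8)·12.5 = 0 → D_y = 1140.35/28.3 = 40.2951 ≈ 40.30 kip.
ΣF_y = 0: C_y + 40.2951 − 35 − 2.51·10.8 = 0 → C_y = 21.81 kip.
ΣF_x = 0: no horizontal applied forces, so C_x = 0.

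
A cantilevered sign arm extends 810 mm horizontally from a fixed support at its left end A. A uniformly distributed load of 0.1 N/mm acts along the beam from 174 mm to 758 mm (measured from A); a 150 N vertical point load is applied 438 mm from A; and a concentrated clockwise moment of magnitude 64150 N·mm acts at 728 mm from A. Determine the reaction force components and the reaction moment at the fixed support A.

Resultant of the distributed load: 0.1 × 584 = 58.4 N at 466 mm from A.
ΣF_x = 0: A_x = 0.
ΣF_y = 0: A_y − 0.1·584 − 150 = 0 → A_y = 208.4 N.
ΣM about A: M_A − (0.1·584)·466 − 150·438 − 64150 = 0 → M_A = 157100 N·mm.

A_x = 0, A_y = 208.4 N, M_A = 157100 N·mm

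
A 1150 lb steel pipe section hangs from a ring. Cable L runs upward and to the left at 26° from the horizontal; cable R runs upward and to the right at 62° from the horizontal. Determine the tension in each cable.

T_L = 540.2 lb, T_R = 1034 lb

ΣF_x = 0: −T_L·cos26° + T_R·cos62° = 0 → T_R = 1.91448·T_L.
ΣF_y = 0: T_L·sin26° + T_R·sin62° = 1150.
Substitute: T_L·(0.438371 + 1.91448·0.882948) = 1150 → T_L = 540.221 ≈ 540.2 lb.
Then T_R = 1.91448 × 540.221 = 1034 lb.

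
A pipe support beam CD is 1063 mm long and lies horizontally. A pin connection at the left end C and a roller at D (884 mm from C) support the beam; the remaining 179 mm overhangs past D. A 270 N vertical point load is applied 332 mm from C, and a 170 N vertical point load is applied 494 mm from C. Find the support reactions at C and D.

ΣM about C: D_y·884 − 270·332 − 170·494 = 0 → D_y = 173620/884 = 196.403 ≈ 196.4 N.
ΣF_y = 0: C_y + 196.403 − 270 − 170 = 0 → C_y = 243.6 N.
ΣF_x = 0: no horizontal applied forces, so C_x = 0.

C_x = 0, C_y = 243.6 N, D_y = 196.4 N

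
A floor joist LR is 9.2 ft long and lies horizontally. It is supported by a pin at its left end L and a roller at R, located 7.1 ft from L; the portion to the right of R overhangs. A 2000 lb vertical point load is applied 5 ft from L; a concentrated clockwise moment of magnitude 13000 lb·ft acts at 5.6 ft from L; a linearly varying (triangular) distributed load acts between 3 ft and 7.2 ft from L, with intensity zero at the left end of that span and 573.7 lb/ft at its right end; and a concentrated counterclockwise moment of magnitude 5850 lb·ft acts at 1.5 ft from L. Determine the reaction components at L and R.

Resultant of the triangular load: ½ × 573.7 × 4.2 = 1204.77 lb, acting at 5.8 ft from L (one-third of the span from the peak).
Taking moments about L: R_y·7.1 − 2000·5 − 13000 − (½·573.7·4.2)·5.8 + 5850 = 0 → R_y = 24137.666/7.1 = 3399.67 ≈ 3400 lb.
ΣF_y = 0: L_y + 3399.67 − 2000 − ½·573.7·4.2 = 0 → L_y = -194.9 lb.
ΣF_x = 0: no horizontal applied forces, so L_x = 0.

L_x = 0, L_y = -194.9 lb, R_y = 3400 lb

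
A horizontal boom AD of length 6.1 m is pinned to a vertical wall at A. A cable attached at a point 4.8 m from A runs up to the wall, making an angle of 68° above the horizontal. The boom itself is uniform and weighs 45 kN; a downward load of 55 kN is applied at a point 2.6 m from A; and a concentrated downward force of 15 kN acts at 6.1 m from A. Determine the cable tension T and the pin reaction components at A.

ΣM about A: T·sin68°·4.8 − 45·3.05 − 55·2.6 − 15·6.1 = 0 → T = 371.75/(4.8·0.927184) = 83.5303 ≈ 83.53 kN.
ΣF_x = 0: A_x − T·cos68° = 0 → A_x = 83.5303 × 0.374607 = 31.29 kN.
ΣF_y = 0: A_y + T·sin68° − 45 − 55 − 15 = 0 → A_y = 115 − 83.5303 × 0.927184 = 37.55 kN.

T = 83.53 kN, A_x = 31.29 kN, A_y = 37.55 kN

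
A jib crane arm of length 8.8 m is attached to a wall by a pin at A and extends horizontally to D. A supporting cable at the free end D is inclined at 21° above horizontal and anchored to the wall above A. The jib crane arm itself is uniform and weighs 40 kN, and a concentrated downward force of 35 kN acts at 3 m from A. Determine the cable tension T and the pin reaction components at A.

ΣM about A: T·sin21°·8.8 − 40·4.4 − 35·3 = 0 → T = 281/(8.8·0.358368) = 89.1034 ≈ 89.10 kN.
ΣF_x = 0: A_x − T·cos21° = 0 → A_x = 89.1034 × 0.93358 = 83.19 kN.
ΣF_y = 0: A_y + T·sin21° − 40 − 35 = 0 → A_y = 75 − 89.1034 × 0.358368 = 43.07 kN.

T = 89.10 kN, A_x = 83.19 kN, A_y = 43.07 kN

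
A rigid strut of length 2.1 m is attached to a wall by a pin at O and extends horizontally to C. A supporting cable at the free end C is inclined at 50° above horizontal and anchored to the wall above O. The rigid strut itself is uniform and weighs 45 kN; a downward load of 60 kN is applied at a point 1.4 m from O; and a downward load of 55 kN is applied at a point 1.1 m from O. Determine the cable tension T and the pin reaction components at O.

ΣM about O: T·sin50°·2.1 − 45·1.05 − 60·1.4 − 55·1.1 = 0 → T = 191.75/(2.1·0.766044) = 119.196 ≈ 119.2 kN.
ΣF_x = 0: O_x − T·cos50° = 0 → O_x = 119.196 × 0.642788 = 76.62 kN.
ΣF_y = 0: O_y + T·sin50° − 45 − 60 − 55 = 0 → O_y = 160 − 119.196 × 0.766044 = 68.69 kN.

T = 119.2 kN, O_x = 76.62 kN, O_y = 68.69 kN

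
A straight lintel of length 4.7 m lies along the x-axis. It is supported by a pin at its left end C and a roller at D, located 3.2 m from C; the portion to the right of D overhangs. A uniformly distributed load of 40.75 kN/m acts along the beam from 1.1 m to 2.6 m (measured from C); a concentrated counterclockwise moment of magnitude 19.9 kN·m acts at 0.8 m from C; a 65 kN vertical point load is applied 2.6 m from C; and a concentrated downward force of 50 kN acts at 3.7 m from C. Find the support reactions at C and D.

Resultant of the distributed load: 40.75 × 1.5 = 61.125 kN at 1.85 m from C.
Taking moments about C: D_y·3.2 − (40.75·1.5)·1.85 + 19.9 − 65·2.6 − 50·3.7 = 0 → D_y = 447.18125/3.2 = 139.744 ≈ 139.7 kN.
ΣF_y = 0: C_y + 139.744 − 40.75·1.5 − 65 − 50 = 0 → C_y = 36.38 kN.
ΣF_x = 0: no horizontal applied forces, so C_x = 0.

C_x = 0, C_y = 36.38 kN, D_y = 139.7 kN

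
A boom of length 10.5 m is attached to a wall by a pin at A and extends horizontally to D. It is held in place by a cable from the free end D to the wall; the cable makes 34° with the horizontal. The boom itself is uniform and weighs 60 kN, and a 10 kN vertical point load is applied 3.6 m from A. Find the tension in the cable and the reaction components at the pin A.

ΣM about A: T·sin34°·10.5 − 60·5.25 − 10·3.6 = 0 → T = 351/(10.5·0.559193) = 59.78 kN.
ΣF_x = 0: A_x − T·cos34° = 0 → A_x = 59.78 × 0.829038 = 49.56 kN.
ΣF_y = 0: A_y + T·sin34° − 60 − 10 = 0 → A_y = 70 − 59.78 × 0.559193 = 36.57 kN.

T = 59.78 kN, A_x = 49.56 kN, A_y = 36.57 kN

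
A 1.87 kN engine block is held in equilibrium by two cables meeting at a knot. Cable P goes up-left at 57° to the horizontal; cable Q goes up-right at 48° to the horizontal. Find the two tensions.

ΣF_x = 0: −T_P·cos57° + T_Q·cos48° = 0 → T_Q = 0.81395·T_P.
ΣF_y = 0: T_P·sin57° + T_Q·sin48° = 1.87.
Substitute: T_P·(0.838671 + 0.81395·0.743145) = 1.87 → T_P = 1.29541 ≈ 1.295 kN.
Then T_Q = 0.81395 × 1.29541 = 1.054 kN.

T_P = 1.295 kN, T_Q = 1.054 kN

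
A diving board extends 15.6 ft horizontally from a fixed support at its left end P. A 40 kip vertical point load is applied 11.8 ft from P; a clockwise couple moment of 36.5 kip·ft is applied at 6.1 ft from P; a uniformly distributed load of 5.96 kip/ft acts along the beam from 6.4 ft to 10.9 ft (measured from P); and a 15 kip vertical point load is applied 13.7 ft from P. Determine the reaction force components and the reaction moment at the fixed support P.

Resultant of the distributed load: 5.96 × 4.5 = 26.82 kip at 8.65 ft from P.
ΣF_x = 0: P_x = 0.
ΣF_y = 0: P_y − 40 − 5.96·4.5 − 15 = 0 → P_y = 81.82 kip.
ΣM about P: M_P − 40·11.8 − 36.5 − (5.96·4.5)·8.65 − 15·13.7 = 0 → M_P = 946.0 kip·ft.

P_x = 0, P_y = 81.82 kip, M_P = 946.0 kip·ft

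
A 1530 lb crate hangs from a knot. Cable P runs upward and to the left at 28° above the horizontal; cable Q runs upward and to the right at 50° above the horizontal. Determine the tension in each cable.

ΣF_x = 0: −T_P·cos28° + T_Q·cos50° = 0 → T_Q = 1.37362·T_P.
ΣF_y = 0: T_P·sin28° + T_Q·sin50° = 1530.
Substitute: T_P·(0.469472 + 1.37362·0.766044) = 1530 → T_P = 1005.44 ≈ 1005 lb.
Then T_Q = 1.37362 × 1005.44 = 1381 lb.

T_P = 1005 lb, T_Q = 1381 lb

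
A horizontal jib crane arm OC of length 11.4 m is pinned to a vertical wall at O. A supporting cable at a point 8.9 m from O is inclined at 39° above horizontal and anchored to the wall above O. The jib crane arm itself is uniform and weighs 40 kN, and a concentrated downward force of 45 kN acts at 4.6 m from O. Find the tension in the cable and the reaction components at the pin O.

ΣM about O: T·sin39°·8.9 − 40·5.7 − 45·4.6 = 0 → T = 435/(8.9·0.62932) = 77.6654 ≈ 77.67 kN.
ΣF_x = 0: O_x − T·cos39° = 0 → O_x = 77.6654 × 0.777146 = 60.36 kN.
ΣF_y = 0: O_y + T·sin39° − 40 − 45 = 0 → O_y = 85 − 77.6654 × 0.62932 = 36.12 kN.

T = 77.67 kN, O_x = 60.36 kN, O_y = 36.12 kN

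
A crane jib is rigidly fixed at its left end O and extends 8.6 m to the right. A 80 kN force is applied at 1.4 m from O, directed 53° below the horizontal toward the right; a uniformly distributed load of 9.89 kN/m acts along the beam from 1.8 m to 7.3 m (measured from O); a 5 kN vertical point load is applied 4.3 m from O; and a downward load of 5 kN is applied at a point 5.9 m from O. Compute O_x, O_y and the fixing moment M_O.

Resultant of the distributed load: 9.89 × 5.5 = 54.395 kN at 4.55 m from O.
ΣF_x = 0: O_x + 80·cos53° = 0 → O_x = -48.15 kN.
ΣF_y = 0: O_y − 80·sin53° − 9.89·5.5 − 5 − 5 = 0 → O_y = 128.3 kN.
ΣM about O: M_O − 80·sin53°·1.4 − (9.89·5.5)·4.55 − 5·4.3 − 5·5.9 = 0 → M_O = 387.9 kN·m.

O_x = -48.15 kN, O_y = 128.3 kN, M_O = 387.9 kN·m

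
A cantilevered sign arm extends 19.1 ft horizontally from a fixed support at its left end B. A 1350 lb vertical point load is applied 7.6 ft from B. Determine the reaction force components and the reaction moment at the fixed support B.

B_x = 0, B_y = 1350 lb, M_B = 10260 lb·ft

ΣF_x = 0: B_x = 0.
ΣF_y = 0: B_y − 1350 = 0 → B_y = 1350 lb.
ΣM about B: M_B − 1350·7.6 = 0 → M_B = 10260 lb·ft.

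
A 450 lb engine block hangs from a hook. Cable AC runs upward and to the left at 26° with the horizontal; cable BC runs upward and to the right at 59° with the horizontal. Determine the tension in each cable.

ΣF_x = 0: −T_AC·cos26° + T_BC·cos59° = 0 → T_BC = 1.7451·T_AC.
ΣF_y = 0: T_AC·sin26° + T_BC·sin59° = 450.
Substitute: T_AC·(0.438371 + 1.7451·0.857167) = 450 → T_AC = 232.653 ≈ 232.7 lb.
Then T_BC = 1.7451 × 232.653 = 406.0 lb.

T_AC = 232.7 lb, T_BC = 406.0 lb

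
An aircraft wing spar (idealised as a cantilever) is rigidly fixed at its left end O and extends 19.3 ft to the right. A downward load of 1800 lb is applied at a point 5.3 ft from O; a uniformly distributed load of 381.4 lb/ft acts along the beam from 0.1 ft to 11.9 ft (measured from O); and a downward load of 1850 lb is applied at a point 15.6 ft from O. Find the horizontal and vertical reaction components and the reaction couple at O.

Resultant of the distributed load: 381.4 × 11.8 = 4500.52 lb at 6 ft from O.
ΣF_x = 0: O_x = 0.
ΣF_y = 0: O_y − 1800 − 381.4·11.8 − 1850 = 0 → O_y = 8151 lb.
ΣM about O: M_O − 1800·5.3 − (381.4·11.8)·6 − 1850·15.6 = 0 → M_O = 65400 lb·ft.

O_x = 0, O_y = 8151 lb, M_O = 65400 lb·ft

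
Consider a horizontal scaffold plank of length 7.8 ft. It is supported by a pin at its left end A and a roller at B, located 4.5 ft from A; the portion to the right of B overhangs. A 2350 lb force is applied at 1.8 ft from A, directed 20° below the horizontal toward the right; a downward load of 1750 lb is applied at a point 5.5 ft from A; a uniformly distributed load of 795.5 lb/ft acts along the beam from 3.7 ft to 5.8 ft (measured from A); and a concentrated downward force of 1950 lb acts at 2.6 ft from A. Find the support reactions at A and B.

A_x = -2208 lb, A_y = 823.9 lb, B_y = 5350 lb

Resultant of the distributed load: 795.5 × 2.1 = 1670.55 lb at 4.75 ft from A.
ΣM about A: B_y·4.5 − 2350·sin20°·1.8 − 1750·5.5 − (795.5·2.1)·4.75 − 1950·2.6 = 0 → B_y = 24076.9/4.5 = 5350.42 ≈ 5350 lb.
ΣF_y = 0: A_y + 5350.42 − 2350·sin20° − 1750 − 795.5·2.1 − 1950 = 0 → A_y = 823.9 lb.
ΣF_x = 0: A_x + 2350·cos20° = 0 → A_x = -2208 lb.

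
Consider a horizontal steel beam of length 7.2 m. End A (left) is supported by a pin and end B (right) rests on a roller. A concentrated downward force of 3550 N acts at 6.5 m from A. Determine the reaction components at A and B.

A_x = 0, A_y = 345.1 N, B_y = 3205 N

ΣM about A: B_y·7.2 − 3550·6.5 = 0 → B_y = 23075/7.2 = 3204.86 ≈ 3205 N.
ΣF_y = 0: A_y + 3204.86 − 3550 = 0 → A_y = 345.1 N.
ΣF_x = 0: no horizontal applied forces, so A_x = 0.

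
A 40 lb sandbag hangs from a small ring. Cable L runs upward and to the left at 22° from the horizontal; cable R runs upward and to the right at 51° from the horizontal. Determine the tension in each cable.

T_L = 26.32 lb, T_R = 38.78 lb

ΣF_x = 0: −T_L·cos22° + T_R·cos51° = 0 → T_R = 1.47331·T_L.
ΣF_y = 0: T_L·sin22° + T_R·sin51° = 40.
Substitute: T_L·(0.374607 + 1.47331·0.777146) = 40 → T_L = 26.323 ≈ 26.32 lb.
Then T_R = 1.47331 × 26.323 = 38.78 lb.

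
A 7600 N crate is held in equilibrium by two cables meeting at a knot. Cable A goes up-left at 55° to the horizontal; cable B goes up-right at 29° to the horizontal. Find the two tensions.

T_A = 6684 N, T_B = 4383 N

ΣF_x = 0: −T_A·cos55° + T_B·cos29° = 0 → T_B = 0.655801·T_A.
ΣF_y = 0: T_A·sin55° + T_B·sin29° = 7600.
Substitute: T_A·(0.819152 + 0.655801·0.48481) = 7600 → T_A = 6683.72 ≈ 6684 N.
Then T_B = 0.655801 × 6683.72 = 4383 N.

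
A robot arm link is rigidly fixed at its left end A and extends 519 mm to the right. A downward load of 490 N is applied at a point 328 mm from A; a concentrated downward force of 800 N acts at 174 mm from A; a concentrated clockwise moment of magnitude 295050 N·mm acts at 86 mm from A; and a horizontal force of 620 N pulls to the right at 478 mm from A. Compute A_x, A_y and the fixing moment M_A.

ΣF_x = 0: A_x + 620 = 0 → A_x = -620.0 N.
ΣF_y = 0: A_y − 490 − 800 = 0 → A_y = 1290 N.
ΣM about A: M_A − 490·328 − 800·174 − 295050 = 0 → M_A = 595000 N·mm.

A_x = -620.0 N, A_y = 1290 N, M_A = 595000 N·mm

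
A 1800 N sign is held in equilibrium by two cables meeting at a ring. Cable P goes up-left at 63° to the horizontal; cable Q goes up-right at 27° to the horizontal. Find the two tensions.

T_P = 1604 N, T_Q = 817.2 N

ΣF_x = 0: −T_P·cos63° + T_Q·cos27° = 0 → T_Q = 0.509525·T_P.
ΣF_y = 0: T_P·sin63° + T_Q·sin27° = 1800.
Substitute: T_P·(0.891007 + 0.509525·0.45399) = 1800 → T_P = 1603.81 ≈ 1604 N.
Then T_Q = 0.509525 × 1603.81 = 817.2 N.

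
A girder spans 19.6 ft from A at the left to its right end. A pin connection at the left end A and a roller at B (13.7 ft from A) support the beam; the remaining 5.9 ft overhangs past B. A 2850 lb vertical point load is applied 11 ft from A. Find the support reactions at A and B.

Taking moments about A: B_y·13.7 − 2850·11 = 0 → B_y = 31350/13.7 = 2288.32 ≈ 2288 lb.
ΣF_y = 0: A_y + 2288.32 − 2850 = 0 → A_y = 561.7 lb.
ΣF_x = 0: no horizontal applied forces, so A_x = 0.

A_x = 0, A_y = 561.7 lb, B_y = 2288 lb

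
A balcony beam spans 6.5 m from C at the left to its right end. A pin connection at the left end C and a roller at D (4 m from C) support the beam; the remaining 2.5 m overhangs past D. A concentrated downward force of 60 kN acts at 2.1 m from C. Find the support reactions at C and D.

C_x = 0, C_y = 28.50 kN, D_y = 31.50 kN

ΣM about C: D_y·4 − 60·2.1 = 0 → D_y = 126/4 = 31.50 kN.
ΣF_y = 0: C_y + 31.5 − 60 = 0 → C_y = 28.50 kN.
ΣF_x = 0: no horizontal applied forces, so C_x = 0.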